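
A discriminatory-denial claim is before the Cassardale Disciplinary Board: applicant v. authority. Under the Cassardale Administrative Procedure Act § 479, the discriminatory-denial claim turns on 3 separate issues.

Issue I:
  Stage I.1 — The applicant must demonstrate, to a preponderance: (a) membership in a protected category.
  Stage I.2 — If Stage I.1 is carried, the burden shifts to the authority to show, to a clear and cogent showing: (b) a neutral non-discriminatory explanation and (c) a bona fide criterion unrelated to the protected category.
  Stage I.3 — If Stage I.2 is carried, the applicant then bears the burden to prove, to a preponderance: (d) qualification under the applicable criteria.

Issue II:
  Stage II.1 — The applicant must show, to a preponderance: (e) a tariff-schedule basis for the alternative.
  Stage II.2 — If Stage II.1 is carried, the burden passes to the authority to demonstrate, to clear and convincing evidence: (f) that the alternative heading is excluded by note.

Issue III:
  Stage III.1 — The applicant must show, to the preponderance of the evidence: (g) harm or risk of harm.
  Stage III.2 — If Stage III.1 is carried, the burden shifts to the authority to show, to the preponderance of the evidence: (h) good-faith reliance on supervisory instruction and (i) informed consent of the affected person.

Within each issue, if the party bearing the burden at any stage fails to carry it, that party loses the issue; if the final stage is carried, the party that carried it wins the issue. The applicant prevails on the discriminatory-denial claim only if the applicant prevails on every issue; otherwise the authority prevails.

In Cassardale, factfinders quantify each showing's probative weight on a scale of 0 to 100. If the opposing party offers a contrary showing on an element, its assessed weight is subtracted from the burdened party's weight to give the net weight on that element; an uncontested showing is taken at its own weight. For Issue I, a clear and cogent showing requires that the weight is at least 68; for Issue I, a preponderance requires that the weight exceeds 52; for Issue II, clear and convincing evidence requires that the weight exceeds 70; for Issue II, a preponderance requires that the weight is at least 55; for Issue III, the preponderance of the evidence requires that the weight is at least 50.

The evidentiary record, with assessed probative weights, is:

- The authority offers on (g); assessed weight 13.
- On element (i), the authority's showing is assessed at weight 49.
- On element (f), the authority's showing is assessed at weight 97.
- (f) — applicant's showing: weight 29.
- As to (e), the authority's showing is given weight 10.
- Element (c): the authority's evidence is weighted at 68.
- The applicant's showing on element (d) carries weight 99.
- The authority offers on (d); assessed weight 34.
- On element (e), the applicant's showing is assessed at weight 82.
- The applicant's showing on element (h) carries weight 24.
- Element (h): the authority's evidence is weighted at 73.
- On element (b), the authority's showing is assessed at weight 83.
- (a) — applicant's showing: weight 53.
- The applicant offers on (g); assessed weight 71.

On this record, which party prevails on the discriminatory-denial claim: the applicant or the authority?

applicant

— Issue I —
Stage I.1 (applicant, a preponderance, weight exceeds 52): (a) 53 > 52 — meets.
  All elements met. The burden passes to the authority.
Stage I.2 (authority, a clear and cogent showing, weight is at least 68): (b) 83 ≥ 68 — meets; (c) 68 ≥ 68 — meets.
  Stage I.2 is satisfied; the onus moves to the applicant.
Stage I.3 (applicant, a preponderance, weight exceeds 52): (d) net 99−34=65 > 52 — meets.
  All elements met at the final stage.
With every stage satisfied, the applicant prevails on this issue.
— Issue II —
Stage II.1 — burden on applicant; standard: a preponderance (weight is at least 55).
    (e): 82 − 10 = 72 ≥ 55 [met]
  The applicant carries Stage II.1; the authority now bears the burden.
Stage II.2 — burden on authority; standard: clear and convincing evidence (weight exceeds 70).
    (f): 97 − 29 = 68 ≤ 70 [not met]
  Stage II.2 not carried; the authority fails its burden.
The applicant prevails on this issue.
— Issue III —
Stage III.1 (applicant, the preponderance of the evidence, weight is at least 50): (g) net 71−13=58 ≥ 50 — meets.
  Stage III.1 carried; the burden shifts to the authority.
Stage III.2 (authority, the preponderance of the evidence, weight is at least 50): (h) net 73−24=49 < 50 — fails; (i) 49 < 50 — fails.
  Not every element is met, so the authority fails to carry Stage III.2.
So the applicant prevails on this issue.
Per-issue: Issue I → applicant; Issue II → applicant; Issue III → applicant. The applicant must prevail on every issue; overall, the applicant prevails.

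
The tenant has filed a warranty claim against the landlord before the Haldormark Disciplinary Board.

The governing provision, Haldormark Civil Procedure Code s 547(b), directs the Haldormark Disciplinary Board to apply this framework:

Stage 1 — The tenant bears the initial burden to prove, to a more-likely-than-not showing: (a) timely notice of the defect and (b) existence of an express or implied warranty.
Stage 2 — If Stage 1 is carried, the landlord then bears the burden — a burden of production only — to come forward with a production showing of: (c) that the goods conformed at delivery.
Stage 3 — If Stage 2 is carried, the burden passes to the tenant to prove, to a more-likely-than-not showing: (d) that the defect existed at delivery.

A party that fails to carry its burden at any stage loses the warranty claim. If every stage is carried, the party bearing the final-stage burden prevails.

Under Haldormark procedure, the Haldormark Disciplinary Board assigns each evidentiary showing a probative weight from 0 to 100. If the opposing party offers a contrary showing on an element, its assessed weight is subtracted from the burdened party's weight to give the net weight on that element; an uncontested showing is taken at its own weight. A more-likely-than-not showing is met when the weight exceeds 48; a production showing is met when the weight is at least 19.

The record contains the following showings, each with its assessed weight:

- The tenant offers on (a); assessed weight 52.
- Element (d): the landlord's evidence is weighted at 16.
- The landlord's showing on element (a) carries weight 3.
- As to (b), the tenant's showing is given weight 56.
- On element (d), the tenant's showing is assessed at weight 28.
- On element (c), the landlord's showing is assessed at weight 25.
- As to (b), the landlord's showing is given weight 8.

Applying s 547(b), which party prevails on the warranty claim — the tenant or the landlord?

Stage 1 (tenant, a more-likely-than-not showing, weight exceeds 48): (a) net 52−3=49 > 48 — meets; (b) net 56−8=48 ≤ 48 — fails.
  Stage 1 not carried; the tenant fails its burden.
The landlord prevails.

landlord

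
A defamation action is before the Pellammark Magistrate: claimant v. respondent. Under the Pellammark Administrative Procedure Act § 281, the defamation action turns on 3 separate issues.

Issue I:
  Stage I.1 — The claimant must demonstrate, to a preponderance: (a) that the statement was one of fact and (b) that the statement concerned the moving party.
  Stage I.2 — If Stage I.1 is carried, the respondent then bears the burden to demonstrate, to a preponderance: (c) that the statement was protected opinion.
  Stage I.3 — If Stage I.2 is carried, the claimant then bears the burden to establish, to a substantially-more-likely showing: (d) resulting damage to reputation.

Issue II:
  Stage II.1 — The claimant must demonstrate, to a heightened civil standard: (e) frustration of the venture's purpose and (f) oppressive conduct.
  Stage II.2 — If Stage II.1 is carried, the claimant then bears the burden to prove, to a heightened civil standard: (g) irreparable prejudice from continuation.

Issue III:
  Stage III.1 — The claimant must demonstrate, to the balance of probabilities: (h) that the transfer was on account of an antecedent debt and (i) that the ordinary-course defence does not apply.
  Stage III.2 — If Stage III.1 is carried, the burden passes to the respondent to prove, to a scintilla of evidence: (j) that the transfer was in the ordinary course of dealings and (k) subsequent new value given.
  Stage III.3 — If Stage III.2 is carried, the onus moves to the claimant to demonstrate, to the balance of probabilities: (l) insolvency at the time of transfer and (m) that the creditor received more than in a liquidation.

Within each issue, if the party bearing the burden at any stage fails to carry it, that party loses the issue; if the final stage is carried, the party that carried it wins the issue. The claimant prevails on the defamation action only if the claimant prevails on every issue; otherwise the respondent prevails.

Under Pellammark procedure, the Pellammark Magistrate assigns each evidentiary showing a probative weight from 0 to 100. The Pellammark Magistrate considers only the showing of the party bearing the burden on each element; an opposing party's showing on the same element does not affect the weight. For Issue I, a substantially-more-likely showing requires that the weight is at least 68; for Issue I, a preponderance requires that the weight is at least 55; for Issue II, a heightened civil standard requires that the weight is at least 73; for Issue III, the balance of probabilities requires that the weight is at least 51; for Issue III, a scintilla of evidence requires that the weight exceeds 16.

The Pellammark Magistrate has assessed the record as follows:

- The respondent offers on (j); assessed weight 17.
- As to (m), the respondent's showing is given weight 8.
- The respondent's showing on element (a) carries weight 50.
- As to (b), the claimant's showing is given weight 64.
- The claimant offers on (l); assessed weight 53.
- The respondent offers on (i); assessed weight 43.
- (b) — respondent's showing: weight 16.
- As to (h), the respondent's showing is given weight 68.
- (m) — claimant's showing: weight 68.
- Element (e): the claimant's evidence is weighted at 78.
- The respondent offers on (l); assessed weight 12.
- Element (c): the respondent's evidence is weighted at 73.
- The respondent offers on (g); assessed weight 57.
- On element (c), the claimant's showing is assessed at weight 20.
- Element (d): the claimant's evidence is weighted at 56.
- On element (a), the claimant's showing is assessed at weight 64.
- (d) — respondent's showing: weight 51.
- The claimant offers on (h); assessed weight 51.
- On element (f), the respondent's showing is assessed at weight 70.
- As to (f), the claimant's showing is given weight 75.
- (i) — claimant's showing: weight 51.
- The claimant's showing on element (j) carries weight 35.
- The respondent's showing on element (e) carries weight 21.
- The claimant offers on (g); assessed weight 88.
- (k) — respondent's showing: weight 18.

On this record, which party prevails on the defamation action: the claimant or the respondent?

— Issue I —
At Stage I.1 the claimant must meet a preponderance (weight is at least 55): on (a) the weight is 64 (the respondent's 50 is given no effect), ≥ 55, so (a) meets the standard; on (b) the weight is 64 (the respondent's 16 is given no effect), ≥ 55, so (b) meets the standard.
  The claimant carries Stage I.1; the respondent now bears the burden.
At Stage I.2 the respondent must meet a preponderance (weight is at least 55): on (c) the weight is 73 (the claimant's 20 is given no effect), which does reach 55, so (c) meets the standard.
  Stage I.2 is satisfied; the onus moves to the claimant.
At Stage I.3 the claimant must meet a substantially-more-likely showing (weight is at least 68): on (d) the weight is 56 (the respondent's 51 is given no effect), < 68, so (d) does not meet the standard.
  The claimant does not carry Stage I.3.
So the respondent prevails on this issue.
— Issue II —
Stage II.1 — burden on claimant; standard: a heightened civil standard (weight is at least 73).
    (e): 78 (respondent's 21 disregarded) ≥ 73 [met]
    (f): 75 (respondent's 70 disregarded) ≥ 73 [met]
  Stage II.1 carried; the burden remains with the claimant.
Stage II.2 — burden on claimant; standard: a heightened civil standard (weight is at least 73).
    (g): 88 (respondent's 57 disregarded) ≥ 73 [met]
  Stage II.2 carried; the final stage is satisfied.
With every stage satisfied, the claimant prevails on this issue.
— Issue III —
At Stage III.1 the claimant must meet the balance of probabilities (weight is at least 51): on (h) the weight is 51 (the respondent's 68 is given no effect), which does reach 51, so (h) meets the standard; on (i) the weight is 51 (the respondent's 43 is given no effect), which does reach 51, so (i) meets the standard.
  Stage III.1 is satisfied; the onus moves to the respondent.
At Stage III.2 the respondent must meet a scintilla of evidence (weight exceeds 16): on (j) the weight is 17 (the claimant's 35 is given no effect), > 16, so (j) meets the standard; on (k) the weight is 18, which does exceed 16, so (k) meets the standard.
  The respondent carries Stage III.2; the claimant now bears the burden.
At Stage III.3 the claimant must meet the balance of probabilities (weight is at least 51): on (l) the weight is 53 (the respondent's 12 is given no effect), ≥ 51, so (l) meets the standard; on (m) the weight is 68 (the respondent's 8 is given no effect), which does reach 51, so (m) meets the standard.
  All elements met at the final stage.
Every stage carried; the claimant prevails on this issue.
Per-issue: Issue I → respondent; Issue II → claimant; Issue III → claimant. The claimant must prevail on every issue; overall, the respondent prevails.

respondent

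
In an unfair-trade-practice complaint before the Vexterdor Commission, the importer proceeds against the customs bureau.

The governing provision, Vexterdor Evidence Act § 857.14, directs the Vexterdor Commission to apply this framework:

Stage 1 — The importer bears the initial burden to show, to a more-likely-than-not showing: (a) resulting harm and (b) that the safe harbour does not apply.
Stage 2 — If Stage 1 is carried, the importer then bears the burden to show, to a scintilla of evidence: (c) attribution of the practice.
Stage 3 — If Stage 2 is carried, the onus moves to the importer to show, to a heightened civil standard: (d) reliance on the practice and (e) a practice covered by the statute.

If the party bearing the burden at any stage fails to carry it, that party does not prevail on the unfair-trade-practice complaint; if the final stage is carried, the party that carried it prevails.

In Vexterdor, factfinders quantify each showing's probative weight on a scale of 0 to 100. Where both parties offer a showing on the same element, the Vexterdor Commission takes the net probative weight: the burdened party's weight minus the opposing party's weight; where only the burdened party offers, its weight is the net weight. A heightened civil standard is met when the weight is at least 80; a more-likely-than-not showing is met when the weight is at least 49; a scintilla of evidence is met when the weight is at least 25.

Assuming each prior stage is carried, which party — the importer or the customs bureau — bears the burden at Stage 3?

Stage 3's rule assigns the burden to the importer (to a heightened civil standard).

importer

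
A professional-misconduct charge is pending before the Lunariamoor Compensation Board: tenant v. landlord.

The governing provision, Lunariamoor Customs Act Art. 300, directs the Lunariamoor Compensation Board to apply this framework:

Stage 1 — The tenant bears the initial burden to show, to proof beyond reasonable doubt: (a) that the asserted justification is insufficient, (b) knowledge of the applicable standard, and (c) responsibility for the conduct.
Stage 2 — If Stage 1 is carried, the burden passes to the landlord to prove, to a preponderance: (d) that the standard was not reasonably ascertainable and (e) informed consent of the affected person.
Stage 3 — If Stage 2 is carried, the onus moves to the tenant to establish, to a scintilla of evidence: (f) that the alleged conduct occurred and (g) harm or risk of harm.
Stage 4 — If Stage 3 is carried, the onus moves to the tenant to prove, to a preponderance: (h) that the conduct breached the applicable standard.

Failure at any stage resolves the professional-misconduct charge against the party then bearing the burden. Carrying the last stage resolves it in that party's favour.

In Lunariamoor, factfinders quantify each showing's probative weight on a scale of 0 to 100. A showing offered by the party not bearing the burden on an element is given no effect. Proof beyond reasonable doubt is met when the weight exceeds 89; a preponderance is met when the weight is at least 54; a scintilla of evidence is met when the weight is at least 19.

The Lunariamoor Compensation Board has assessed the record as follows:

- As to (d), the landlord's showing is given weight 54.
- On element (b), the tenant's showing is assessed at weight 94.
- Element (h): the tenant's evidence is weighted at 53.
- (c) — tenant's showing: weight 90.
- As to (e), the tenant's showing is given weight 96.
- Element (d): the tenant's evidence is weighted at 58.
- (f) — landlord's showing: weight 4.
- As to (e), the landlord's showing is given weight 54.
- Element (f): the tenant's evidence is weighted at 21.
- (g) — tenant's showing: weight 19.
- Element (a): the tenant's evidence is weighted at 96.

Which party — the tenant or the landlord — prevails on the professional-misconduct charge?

landlord

Stage 1 (tenant, proof beyond reasonable doubt, weight exceeds 89): (a) 96 > 89 — meets; (b) 94 > 89 — meets; (c) 90 > 89 — meets.
  Stage 1 carried; the burden shifts to the landlord.
Stage 2 (landlord, a preponderance, weight is at least 54): (d) 54 (tenant's 58 disregarded) ≥ 54 — meets; (e) 54 (tenant's 96 disregarded) ≥ 54 — meets.
  Stage 2 carried; the burden shifts to the tenant.
Stage 3 (tenant, a scintilla of evidence, weight is at least 19): (f) 21 (landlord's 4 disregarded) ≥ 19 — meets; (g) 19 ≥ 19 — meets.
  All elements met. The tenant retains the burden for Stage 4.
Stage 4 (tenant, a preponderance, weight is at least 54): (h) 53 < 54 — fails.
  Not every element is met, so the tenant fails to carry Stage 4.
The landlord prevails.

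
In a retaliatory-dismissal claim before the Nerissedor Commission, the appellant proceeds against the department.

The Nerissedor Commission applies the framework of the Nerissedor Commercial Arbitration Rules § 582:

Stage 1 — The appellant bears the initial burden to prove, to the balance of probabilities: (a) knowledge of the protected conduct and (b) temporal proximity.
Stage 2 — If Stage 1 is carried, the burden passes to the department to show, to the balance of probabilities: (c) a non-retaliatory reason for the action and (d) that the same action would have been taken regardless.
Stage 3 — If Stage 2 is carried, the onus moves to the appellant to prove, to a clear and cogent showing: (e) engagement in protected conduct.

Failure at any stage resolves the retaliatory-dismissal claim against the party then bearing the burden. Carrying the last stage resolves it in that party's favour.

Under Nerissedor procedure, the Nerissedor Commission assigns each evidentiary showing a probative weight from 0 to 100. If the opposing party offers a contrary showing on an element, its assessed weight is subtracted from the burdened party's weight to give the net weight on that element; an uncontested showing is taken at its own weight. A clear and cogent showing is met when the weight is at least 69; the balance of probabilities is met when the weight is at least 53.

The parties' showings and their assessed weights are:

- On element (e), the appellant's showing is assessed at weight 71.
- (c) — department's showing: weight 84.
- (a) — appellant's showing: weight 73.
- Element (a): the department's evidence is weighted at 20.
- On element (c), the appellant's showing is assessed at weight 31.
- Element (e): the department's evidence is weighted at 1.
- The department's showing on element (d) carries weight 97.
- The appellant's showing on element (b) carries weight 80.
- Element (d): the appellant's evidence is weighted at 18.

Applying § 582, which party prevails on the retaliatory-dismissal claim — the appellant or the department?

Stage 1 — burden on appellant; standard: the balance of probabilities (weight is at least 53).
    (a): 73 − 20 = 53 ≥ 53 [met]
    (b): 80 ≥ 53 [met]
  All elements met. The burden passes to the department.
Stage 2 — burden on department; standard: the balance of probabilities (weight is at least 53).
    (c): 84 − 31 = 53 ≥ 53 [met]
    (d): 97 − 18 = 79 ≥ 53 [met]
  Stage 2 is satisfied; the onus moves to the appellant.
Stage 3 — burden on appellant; standard: a clear and cogent showing (weight is at least 69).
    (e): 71 − 1 = 70 ≥ 69 [met]
  The appellant carries the last stage.
All stages carried — the appellant prevails.

appellant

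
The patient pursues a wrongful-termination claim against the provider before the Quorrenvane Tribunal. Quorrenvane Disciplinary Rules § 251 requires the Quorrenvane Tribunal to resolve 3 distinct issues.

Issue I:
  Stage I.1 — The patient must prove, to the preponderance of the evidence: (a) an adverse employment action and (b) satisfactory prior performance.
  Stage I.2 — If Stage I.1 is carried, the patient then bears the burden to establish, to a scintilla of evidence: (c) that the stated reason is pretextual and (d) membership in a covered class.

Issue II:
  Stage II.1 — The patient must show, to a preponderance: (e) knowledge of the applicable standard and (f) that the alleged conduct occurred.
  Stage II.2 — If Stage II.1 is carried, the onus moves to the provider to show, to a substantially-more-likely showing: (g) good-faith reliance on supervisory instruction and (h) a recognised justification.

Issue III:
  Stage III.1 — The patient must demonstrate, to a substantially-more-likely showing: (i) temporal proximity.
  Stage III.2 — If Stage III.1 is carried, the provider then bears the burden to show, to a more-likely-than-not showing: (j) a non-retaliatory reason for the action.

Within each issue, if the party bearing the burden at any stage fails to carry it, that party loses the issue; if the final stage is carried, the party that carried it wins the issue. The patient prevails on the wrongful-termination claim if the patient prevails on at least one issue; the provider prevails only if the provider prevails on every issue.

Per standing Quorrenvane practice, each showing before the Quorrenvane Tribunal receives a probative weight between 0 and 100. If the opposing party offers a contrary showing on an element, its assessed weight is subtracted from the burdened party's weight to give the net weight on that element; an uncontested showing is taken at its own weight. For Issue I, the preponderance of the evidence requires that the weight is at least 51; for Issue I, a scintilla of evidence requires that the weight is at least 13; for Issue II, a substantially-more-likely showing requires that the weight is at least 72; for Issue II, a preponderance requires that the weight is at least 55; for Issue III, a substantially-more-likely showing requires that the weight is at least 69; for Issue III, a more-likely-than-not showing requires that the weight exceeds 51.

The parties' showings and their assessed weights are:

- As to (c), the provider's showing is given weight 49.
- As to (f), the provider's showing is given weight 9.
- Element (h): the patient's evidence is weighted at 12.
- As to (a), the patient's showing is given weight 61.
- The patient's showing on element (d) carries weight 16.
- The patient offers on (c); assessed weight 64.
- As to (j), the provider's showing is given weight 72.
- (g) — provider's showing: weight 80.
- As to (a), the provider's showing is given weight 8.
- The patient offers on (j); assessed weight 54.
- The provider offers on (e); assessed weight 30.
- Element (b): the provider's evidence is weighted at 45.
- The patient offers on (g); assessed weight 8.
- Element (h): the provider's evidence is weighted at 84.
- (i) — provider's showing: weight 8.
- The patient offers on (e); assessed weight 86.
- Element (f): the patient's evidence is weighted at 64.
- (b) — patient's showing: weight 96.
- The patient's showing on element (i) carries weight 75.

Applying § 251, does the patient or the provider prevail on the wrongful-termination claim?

patient

— Issue I —
Stage I.1 (patient, the preponderance of the evidence, weight is at least 51): (a) net 61−8=53 ≥ 51 — meets; (b) net 96−45=51 ≥ 51 — meets.
  Stage I.1 carried; the burden remains with the patient.
Stage I.2 (patient, a scintilla of evidence, weight is at least 13): (c) net 64−49=15 ≥ 13 — meets; (d) 16 ≥ 13 — meets.
  The patient carries the last stage.
With every stage satisfied, the patient prevails on this issue.
— Issue II —
At Stage II.1 the patient must meet a preponderance (weight is at least 55): on (e) the weight is 86 less the opposing 30 gives net 56, ≥ 55, so (e) meets the standard; on (f) the weight is 64 less the opposing 9 gives net 55, ≥ 55, so (f) meets the standard.
  The patient carries Stage II.1; the provider now bears the burden.
At Stage II.2 the provider must meet a substantially-more-likely showing (weight is at least 72): on (g) the weight is 80 less the opposing 8 gives net 72, ≥ 72, so (g) meets the standard; on (h) the weight is 84 less the opposing 12 gives net 72, which does reach 72, so (h) meets the standard.
  The provider carries the last stage.
With every stage satisfied, the provider prevails on this issue.
— Issue III —
Stage III.1 (patient, a substantially-more-likely showing, weight is at least 69): (i) net 75−8=67 < 69 — fails.
  Stage III.1 not carried; the patient fails its burden.
The analysis ends at Stage III.1; the provider prevails on this issue.
Per-issue: Issue I → patient; Issue II → provider; Issue III → provider. The patient must prevail on at least one issue; overall, the patient prevails.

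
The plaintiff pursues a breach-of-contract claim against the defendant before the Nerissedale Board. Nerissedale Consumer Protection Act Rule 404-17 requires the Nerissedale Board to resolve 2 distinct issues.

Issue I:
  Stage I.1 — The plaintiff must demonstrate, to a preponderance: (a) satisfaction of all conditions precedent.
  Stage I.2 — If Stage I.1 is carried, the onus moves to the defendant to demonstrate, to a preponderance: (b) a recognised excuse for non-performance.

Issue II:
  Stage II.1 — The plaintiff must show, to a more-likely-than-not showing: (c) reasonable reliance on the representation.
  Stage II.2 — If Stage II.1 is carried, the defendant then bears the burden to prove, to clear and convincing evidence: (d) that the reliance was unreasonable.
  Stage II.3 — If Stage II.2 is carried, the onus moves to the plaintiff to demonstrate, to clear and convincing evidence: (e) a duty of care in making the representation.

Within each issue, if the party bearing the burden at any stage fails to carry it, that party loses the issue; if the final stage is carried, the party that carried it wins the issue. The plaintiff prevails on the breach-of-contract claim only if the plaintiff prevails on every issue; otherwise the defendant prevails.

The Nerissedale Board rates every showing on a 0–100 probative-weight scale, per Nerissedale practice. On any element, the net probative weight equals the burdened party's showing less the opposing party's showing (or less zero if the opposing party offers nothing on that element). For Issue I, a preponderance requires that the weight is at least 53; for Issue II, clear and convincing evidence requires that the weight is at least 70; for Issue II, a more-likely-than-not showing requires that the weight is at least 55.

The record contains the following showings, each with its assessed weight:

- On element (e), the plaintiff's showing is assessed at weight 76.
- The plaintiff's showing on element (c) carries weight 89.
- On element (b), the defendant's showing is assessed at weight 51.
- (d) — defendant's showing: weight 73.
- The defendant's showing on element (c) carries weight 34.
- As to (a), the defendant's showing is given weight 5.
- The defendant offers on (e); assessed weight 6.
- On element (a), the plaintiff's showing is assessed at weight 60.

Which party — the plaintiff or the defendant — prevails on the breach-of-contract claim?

plaintiff

— Issue I —
Stage I.1 (plaintiff, a preponderance, weight is at least 53): (a) net 60−5=55 ≥ 53 — meets.
  Stage I.1 carried; the burden shifts to the defendant.
Stage I.2 (defendant, a preponderance, weight is at least 53): (b) 51 < 53 — fails.
  Stage I.2 not carried; the defendant fails its burden.
The analysis ends at Stage I.2; the plaintiff prevails on this issue.
— Issue II —
Stage II.1 — burden on plaintiff; standard: a more-likely-than-not showing (weight is at least 55).
    (c): 89 − 34 = 55 ≥ 55 [met]
  Stage II.1 carried; the burden shifts to the defendant.
Stage II.2 — burden on defendant; standard: clear and convincing evidence (weight is at least 70).
    (d): 73 ≥ 70 [met]
  Stage II.2 is satisfied; the onus moves to the plaintiff.
Stage II.3 — burden on plaintiff; standard: clear and convincing evidence (weight is at least 70).
    (e): 76 − 6 = 70 ≥ 70 [met]
  The plaintiff carries the last stage.
All stages carried — the plaintiff prevails on this issue.
Per-issue: Issue I → plaintiff; Issue II → plaintiff. The plaintiff must prevail on every issue; overall, the plaintiff prevails.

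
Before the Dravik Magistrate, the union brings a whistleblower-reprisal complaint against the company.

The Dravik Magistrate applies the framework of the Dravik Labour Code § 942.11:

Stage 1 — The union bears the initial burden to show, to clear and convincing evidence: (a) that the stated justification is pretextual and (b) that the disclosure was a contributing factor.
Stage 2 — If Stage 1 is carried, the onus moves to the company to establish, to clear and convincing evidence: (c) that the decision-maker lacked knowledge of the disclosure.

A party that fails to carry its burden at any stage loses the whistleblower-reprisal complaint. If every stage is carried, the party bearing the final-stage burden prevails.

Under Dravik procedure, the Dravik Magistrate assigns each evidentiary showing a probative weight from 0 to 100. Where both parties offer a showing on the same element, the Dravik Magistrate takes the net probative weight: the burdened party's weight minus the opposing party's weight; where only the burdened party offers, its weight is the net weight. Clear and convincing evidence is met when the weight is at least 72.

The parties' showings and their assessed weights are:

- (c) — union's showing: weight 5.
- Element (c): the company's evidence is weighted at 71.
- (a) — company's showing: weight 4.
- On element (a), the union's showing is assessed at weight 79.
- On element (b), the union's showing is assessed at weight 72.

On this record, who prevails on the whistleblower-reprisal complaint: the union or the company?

Stage 1 — burden on union; standard: clear and convincing evidence (weight is at least 72).
    (a): 79 − 4 = 75 ≥ 72 [met]
    (b): 72 ≥ 72 [met]
  Stage 1 is satisfied; the onus moves to the company.
Stage 2 — burden on company; standard: clear and convincing evidence (weight is at least 72).
    (c): 71 − 5 = 66 < 72 [not met]
  Not every element is met, so the company fails to carry Stage 2.
The analysis ends at Stage 2; the union prevails.

union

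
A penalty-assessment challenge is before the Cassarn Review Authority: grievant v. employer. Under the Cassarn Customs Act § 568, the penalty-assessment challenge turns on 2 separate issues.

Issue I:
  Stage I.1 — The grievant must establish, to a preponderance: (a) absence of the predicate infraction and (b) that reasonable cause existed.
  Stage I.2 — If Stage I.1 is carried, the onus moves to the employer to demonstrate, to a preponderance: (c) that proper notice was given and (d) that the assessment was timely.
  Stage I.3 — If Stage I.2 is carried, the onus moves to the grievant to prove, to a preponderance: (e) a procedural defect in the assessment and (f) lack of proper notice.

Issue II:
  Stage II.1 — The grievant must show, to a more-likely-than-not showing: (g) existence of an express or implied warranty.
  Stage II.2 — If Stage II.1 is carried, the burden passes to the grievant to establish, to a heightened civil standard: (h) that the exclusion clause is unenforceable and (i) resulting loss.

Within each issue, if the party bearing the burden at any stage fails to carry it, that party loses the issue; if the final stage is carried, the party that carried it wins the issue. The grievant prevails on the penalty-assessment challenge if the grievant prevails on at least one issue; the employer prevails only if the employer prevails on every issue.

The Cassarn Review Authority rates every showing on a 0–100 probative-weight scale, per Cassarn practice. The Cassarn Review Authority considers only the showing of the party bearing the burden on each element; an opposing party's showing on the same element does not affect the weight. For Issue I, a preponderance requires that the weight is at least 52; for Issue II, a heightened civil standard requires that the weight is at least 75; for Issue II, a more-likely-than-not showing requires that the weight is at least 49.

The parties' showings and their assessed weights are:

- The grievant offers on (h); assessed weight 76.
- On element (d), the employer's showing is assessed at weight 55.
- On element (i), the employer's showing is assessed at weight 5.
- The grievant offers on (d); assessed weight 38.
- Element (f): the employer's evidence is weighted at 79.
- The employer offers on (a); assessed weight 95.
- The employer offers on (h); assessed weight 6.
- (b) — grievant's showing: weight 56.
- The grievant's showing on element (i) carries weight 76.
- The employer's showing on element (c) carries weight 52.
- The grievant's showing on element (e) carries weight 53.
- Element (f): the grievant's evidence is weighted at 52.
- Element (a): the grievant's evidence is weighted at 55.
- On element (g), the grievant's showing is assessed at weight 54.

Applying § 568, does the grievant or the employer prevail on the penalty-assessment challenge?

grievant

— Issue I —
At Stage I.1 the grievant must meet a preponderance (weight is at least 52): on (a) the weight is 55 (the employer's 95 is given no effect), ≥ 52, so (a) meets the standard; on (b) the weight is 56, which does reach 52, so (b) meets the standard.
  All elements met. The burden passes to the employer.
At Stage I.2 the employer must meet a preponderance (weight is at least 52): on (c) the weight is 52, which does reach 52, so (c) meets the standard; on (d) the weight is 55 (the grievant's 38 is given no effect), ≥ 52, so (d) meets the standard.
  Stage I.2 is satisfied; the onus moves to the grievant.
At Stage I.3 the grievant must meet a preponderance (weight is at least 52): on (e) the weight is 53, ≥ 52, so (e) meets the standard; on (f) the weight is 52 (the employer's 79 is given no effect), ≥ 52, so (f) meets the standard.
  Stage I.3 carried; the final stage is satisfied.
All stages carried — the grievant prevails on this issue.
— Issue II —
Stage II.1 — burden on grievant; standard: a more-likely-than-not showing (weight is at least 49).
    (g): 54 ≥ 49 [met]
  Stage II.1 carried; the burden remains with the grievant.
Stage II.2 — burden on grievant; standard: a heightened civil standard (weight is at least 75).
    (h): 76 (employer's 6 disregarded) ≥ 75 [met]
    (i): 76 (employer's 5 disregarded) ≥ 75 [met]
  All elements met at the final stage.
Every stage carried; the grievant prevails on this issue.
Per-issue: Issue I → grievant; Issue II → grievant. The grievant must prevail on at least one issue; overall, the grievant prevails.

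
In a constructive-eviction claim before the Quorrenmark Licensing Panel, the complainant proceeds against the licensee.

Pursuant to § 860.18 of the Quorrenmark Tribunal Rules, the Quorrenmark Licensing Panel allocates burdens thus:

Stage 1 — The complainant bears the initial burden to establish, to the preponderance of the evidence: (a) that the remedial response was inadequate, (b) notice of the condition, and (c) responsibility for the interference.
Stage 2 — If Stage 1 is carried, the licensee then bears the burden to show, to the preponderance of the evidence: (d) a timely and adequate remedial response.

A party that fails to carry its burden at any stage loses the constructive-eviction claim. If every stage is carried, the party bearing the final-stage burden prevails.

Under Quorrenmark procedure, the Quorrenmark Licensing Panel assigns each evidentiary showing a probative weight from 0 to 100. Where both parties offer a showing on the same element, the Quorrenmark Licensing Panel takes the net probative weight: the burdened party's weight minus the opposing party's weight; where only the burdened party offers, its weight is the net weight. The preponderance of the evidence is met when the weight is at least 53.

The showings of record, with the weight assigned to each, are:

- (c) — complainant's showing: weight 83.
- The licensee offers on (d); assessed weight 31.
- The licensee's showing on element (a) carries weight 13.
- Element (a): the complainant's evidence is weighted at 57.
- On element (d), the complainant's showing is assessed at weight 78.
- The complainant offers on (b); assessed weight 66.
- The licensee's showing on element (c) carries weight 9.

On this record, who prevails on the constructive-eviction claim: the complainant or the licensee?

Stage 1 (complainant, the preponderance of the evidence, weight is at least 53): (a) net 57−13=44 < 53 — fails; (b) 66 ≥ 53 — meets; (c) net 83−9=74 ≥ 53 — meets.
  Stage 1 not carried; the complainant fails its burden.
The analysis ends at Stage 1; the licensee prevails.

licensee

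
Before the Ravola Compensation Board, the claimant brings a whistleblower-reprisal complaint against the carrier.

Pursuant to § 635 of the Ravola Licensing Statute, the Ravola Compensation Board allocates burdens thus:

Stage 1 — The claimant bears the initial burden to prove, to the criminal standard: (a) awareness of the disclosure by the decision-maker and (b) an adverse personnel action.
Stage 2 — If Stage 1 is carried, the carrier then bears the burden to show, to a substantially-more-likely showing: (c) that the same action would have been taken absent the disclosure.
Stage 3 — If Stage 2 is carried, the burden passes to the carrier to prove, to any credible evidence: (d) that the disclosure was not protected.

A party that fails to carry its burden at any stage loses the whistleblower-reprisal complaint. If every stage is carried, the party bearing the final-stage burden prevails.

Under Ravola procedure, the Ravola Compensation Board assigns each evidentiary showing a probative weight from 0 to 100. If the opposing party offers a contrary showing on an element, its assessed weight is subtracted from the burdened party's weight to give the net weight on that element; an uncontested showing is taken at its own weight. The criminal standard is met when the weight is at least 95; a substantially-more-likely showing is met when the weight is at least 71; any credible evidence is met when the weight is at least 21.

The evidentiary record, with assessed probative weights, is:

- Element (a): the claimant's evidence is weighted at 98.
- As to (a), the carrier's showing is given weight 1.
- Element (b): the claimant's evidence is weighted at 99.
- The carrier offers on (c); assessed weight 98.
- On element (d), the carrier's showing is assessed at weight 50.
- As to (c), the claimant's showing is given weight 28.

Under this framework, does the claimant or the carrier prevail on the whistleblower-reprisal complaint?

claimant

Stage 1 — burden on claimant; standard: the criminal standard (weight is at least 95).
    (a): 98 − 1 = 97 ≥ 95 [met]
    (b): 99 ≥ 95 [met]
  All elements met. The burden passes to the carrier.
Stage 2 — burden on carrier; standard: a substantially-more-likely showing (weight is at least 71).
    (c): 98 − 28 = 70 < 71 [not met]
  Stage 2 not carried; the carrier fails its burden.
The claimant prevails.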